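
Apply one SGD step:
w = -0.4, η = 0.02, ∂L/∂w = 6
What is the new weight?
w_new = -0.52

w_new = w - η·∂L/∂w = -0.4 - 0.02×(6) = -0.4 - (0.12) = -0.52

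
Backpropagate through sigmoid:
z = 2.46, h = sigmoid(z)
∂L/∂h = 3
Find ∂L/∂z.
∂L/∂z = 0.2175

σ(2.46) = 0.9213
σ'(2.46) = σ(2.46)(1 - σ(2.46)) = 0.9213 × 0.07871 = 0.07252
∂L/∂z = ∂L/∂h · σ'(z) = 3 × 0.07252 = 0.2175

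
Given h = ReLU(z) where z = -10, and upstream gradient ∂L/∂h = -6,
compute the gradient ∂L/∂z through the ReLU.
∂L/∂z = 0

h = ReLU(-10) = 0
Since z < 0: ∂h/∂z = 0
∂L/∂z = ∂L/∂h · ∂h/∂z = -6 × 0 = 0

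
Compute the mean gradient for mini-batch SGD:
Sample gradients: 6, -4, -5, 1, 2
Average gradient = 0

Average = (1/5)(6 + -4 + -5 + 1 + 2) = 0/5 = 0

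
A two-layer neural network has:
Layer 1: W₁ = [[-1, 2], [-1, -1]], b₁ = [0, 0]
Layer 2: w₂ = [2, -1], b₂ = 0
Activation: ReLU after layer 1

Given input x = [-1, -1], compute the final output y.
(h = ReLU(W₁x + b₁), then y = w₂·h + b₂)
y = -2

Layer 1 pre-activation: z₁ = [-1, 2]
After ReLU: h = [0, 2]
Layer 2 output: y = 2×0 + -1×2 + 0 = -2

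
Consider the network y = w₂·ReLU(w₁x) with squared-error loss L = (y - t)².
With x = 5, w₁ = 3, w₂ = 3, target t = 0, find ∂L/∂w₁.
∂L/∂w₁ = 1350

Forward pass:
z = w₁x = 3×5 = 15
h = ReLU(15) = 15
y = w₂h = 3×15 = 45

Backward pass:
∂L/∂y = 2(y - t) = 2(45 - 0) = 90
∂y/∂h = w₂ = 3
∂h/∂z = 1 (ReLU derivative)
∂z/∂w₁ = x = 5

∂L/∂w₁ = 90 × 3 × 1 × 5 = 1350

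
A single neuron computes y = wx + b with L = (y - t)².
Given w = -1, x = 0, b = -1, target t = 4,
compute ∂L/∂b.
∂L/∂b = -10

y = wx + b = (-1)(0) + -1 = -1
∂L/∂y = 2(y - t) = 2(-1 - 4) = -10
∂y/∂b = 1
∂L/∂b = ∂L/∂y · ∂y/∂b = -10 × 1 = -10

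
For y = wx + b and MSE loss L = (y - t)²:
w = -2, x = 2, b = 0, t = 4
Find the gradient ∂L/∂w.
∂L/∂w = -32

y = wx + b = (-2)(2) + 0 = -4
∂L/∂y = 2(y - t) = 2(-4 - 4) = -16
∂y/∂w = x = 2
∂L/∂w = ∂L/∂y · ∂y/∂w = -16 × 2 = -32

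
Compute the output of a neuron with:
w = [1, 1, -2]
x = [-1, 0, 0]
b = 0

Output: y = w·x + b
y = -1

y = (1)(-1) + (1)(0) + (-2)(0) + 0 = -1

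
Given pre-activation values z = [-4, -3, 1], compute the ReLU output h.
h = [0, 0, 1]

ReLU applied element-wise: max(0,-4)=0, max(0,-3)=0, max(0,1)=1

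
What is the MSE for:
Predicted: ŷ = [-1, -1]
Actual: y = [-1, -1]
MSE = 0

MSE = (1/2)((-1--1)² + (-1--1)²) = (1/2)(0 + 0) = 0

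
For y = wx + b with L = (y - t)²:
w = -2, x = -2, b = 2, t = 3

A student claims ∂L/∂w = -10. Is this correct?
Incorrect

y = (-2)(-2) + 2 = 6
∂L/∂y = 2(y - t) = 2(6 - 3) = 6
∂y/∂w = x = -2
∂L/∂w = 6 × -2 = -12

Claimed value: -10
Incorrect: The correct gradient is -12.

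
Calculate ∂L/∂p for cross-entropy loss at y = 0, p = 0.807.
∂L/∂p = 5.181

∂L/∂p = -y/p + (1-y)/(1-p) = 0 + 1/0.193 = 5.181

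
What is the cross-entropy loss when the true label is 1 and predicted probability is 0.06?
L = 2.813

L = -1·log(0.06) - 0·log(0.94) = -log(0.06) = 2.813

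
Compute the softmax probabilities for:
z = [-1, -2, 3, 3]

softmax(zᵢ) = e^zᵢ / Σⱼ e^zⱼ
p = [0.009, 0.0033, 0.4938, 0.4938]

exp(z) = [0.3679, 0.1353, 20.09, 20.09]
Sum = 40.67
p = [0.009, 0.0033, 0.4938, 0.4938]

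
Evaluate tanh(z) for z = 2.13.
0.9721

tanh(2.13) = (e^(2.13) - e^(-2.13))/(e^(2.13) + e^(-2.13)) = 0.9721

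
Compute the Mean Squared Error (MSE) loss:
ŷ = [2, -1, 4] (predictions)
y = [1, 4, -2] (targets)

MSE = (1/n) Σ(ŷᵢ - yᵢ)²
MSE = 20.67

MSE = (1/3)((2-1)² + (-1-4)² + (4--2)²) = (1/3)(1 + 25 + 36) = 20.67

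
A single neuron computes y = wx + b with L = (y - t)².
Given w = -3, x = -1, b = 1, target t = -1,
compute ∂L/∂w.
∂L/∂w = -10

y = wx + b = (-3)(-1) + 1 = 4
∂L/∂y = 2(y - t) = 2(4 - -1) = 10
∂y/∂w = x = -1
∂L/∂w = ∂L/∂y · ∂y/∂w = 10 × -1 = -10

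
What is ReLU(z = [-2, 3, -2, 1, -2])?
h = [0, 3, 0, 1, 0]

ReLU applied element-wise: max(0,-2)=0, max(0,3)=3, max(0,-2)=0, max(0,1)=1, max(0,-2)=0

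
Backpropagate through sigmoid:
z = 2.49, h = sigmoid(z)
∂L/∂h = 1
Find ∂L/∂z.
∂L/∂z = 0.0707

σ(2.49) = 0.9234
σ'(2.49) = σ(2.49)(1 - σ(2.49)) = 0.9234 × 0.07656 = 0.0707
∂L/∂z = ∂L/∂h · σ'(z) = 1 × 0.0707 = 0.0707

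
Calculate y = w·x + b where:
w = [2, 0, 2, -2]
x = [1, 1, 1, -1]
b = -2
y = 4

y = (2)(1) + (0)(1) + (2)(1) + (-2)(-1) + -2 = 4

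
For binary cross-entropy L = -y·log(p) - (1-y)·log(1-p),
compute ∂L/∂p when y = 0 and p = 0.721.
∂L/∂p = 3.584

∂L/∂p = -y/p + (1-y)/(1-p) = 0 + 1/0.279 = 3.584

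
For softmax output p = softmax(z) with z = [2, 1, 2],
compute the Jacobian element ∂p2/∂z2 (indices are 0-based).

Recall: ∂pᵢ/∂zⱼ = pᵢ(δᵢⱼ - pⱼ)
∂p2/∂z2 = 0.244

p = softmax(z) = [0.4223, 0.1554, 0.4223]
p2 = 0.4223

∂p2/∂z2 = p2(1 - p2) = 0.4223 × (1 - 0.4223) = 0.244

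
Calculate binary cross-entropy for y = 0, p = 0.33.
L = 0.4005

L = -0·log(0.33) - 1·log(0.67) = -log(0.67) = 0.4005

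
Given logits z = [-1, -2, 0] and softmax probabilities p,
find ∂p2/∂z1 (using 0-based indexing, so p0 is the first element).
∂p2/∂z1 = -0.05989

p = softmax(z) = [0.2447, 0.09003, 0.6652]
p2 = 0.6652, p1 = 0.09003

∂p2/∂z1 = -p2 × p1 = -0.6652 × 0.09003 = -0.05989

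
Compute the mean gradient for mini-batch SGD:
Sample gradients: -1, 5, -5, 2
Average gradient = 0.25

Average = (1/4)(-1 + 5 + -5 + 2) = 1/4 = 0.25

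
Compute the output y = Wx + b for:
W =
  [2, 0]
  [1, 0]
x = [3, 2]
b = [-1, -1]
y = [5, 2]

Wx = [2×3 + 0×2, 1×3 + 0×2]
   = [6, 3]
y = Wx + b = [6 + -1, 3 + -1] = [5, 2]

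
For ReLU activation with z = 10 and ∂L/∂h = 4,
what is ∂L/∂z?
∂L/∂z = 4

h = ReLU(10) = 10
Since z > 0: ∂h/∂z = 1
∂L/∂z = ∂L/∂h · ∂h/∂z = 4 × 1 = 4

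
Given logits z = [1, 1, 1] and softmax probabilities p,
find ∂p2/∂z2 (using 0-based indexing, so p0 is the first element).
∂p2/∂z2 = 0.2222

p = softmax(z) = [0.3333, 0.3333, 0.3333]
p2 = 0.3333

∂p2/∂z2 = p2(1 - p2) = 0.3333 × (1 - 0.3333) = 0.2222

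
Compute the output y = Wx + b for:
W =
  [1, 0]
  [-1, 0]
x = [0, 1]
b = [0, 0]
y = [0, 0]

Wx = [1×0 + 0×1, -1×0 + 0×1]
   = [0, 0]
y = Wx + b = [0 + 0, 0 + 0] = [0, 0]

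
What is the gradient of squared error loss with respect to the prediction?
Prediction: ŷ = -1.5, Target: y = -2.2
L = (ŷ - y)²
∂L/∂ŷ = 1.4

∂L/∂ŷ = 2(ŷ - y) = 2(-1.5 - -2.2) = 2(0.7) = 1.4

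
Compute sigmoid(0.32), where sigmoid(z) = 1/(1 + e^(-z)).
0.5793

sigmoid(0.32) = 1/(1 + e^(-0.32)) = 1/(1 + 0.7261) = 0.5793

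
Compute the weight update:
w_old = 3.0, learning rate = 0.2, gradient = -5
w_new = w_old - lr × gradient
w_new = 4

w_new = w - η·∂L/∂w = 3.0 - 0.2×(-5) = 3.0 - (-1) = 4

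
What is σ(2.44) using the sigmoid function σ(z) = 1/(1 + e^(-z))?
0.9198

sigmoid(2.44) = 1/(1 + e^(-2.44)) = 1/(1 + 0.08716) = 0.9198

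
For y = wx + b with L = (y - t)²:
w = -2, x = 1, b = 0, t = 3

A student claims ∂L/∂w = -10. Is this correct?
Correct

y = (-2)(1) + 0 = -2
∂L/∂y = 2(y - t) = 2(-2 - 3) = -10
∂y/∂w = x = 1
∂L/∂w = -10 × 1 = -10

Claimed value: -10
Correct: The correct gradient is -10.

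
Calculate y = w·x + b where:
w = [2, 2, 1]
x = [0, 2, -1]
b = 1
y = 4

y = (2)(0) + (2)(2) + (1)(-1) + 1 = 4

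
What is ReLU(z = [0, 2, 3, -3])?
h = [0, 2, 3, 0]

ReLU applied element-wise: max(0,0)=0, max(0,2)=2, max(0,3)=3, max(0,-3)=0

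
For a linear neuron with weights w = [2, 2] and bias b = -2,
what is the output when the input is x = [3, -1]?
y = 2

y = (2)(3) + (2)(-1) + -2 = 2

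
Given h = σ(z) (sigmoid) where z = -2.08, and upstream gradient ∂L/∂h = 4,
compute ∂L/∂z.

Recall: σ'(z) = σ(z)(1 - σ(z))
∂L/∂z = 0.3949

σ(-2.08) = 0.1111
σ'(-2.08) = σ(-2.08)(1 - σ(-2.08)) = 0.1111 × 0.8889 = 0.09872
∂L/∂z = ∂L/∂h · σ'(z) = 4 × 0.09872 = 0.3949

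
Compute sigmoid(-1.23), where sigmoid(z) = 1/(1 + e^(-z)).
0.2262

sigmoid(-1.23) = 1/(1 + e^(1.23)) = 1/(1 + 3.421) = 0.2262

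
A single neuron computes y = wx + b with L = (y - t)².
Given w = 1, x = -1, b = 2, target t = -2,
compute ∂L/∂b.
∂L/∂b = 6

y = wx + b = (1)(-1) + 2 = 1
∂L/∂y = 2(y - t) = 2(1 - -2) = 6
∂y/∂b = 1
∂L/∂b = ∂L/∂y · ∂y/∂b = 6 × 1 = 6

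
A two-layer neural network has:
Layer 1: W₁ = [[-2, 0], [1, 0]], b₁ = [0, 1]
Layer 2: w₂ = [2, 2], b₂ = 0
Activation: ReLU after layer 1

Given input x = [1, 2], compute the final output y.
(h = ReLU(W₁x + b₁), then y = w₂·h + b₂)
y = 4

Layer 1 pre-activation: z₁ = [-2, 2]
After ReLU: h = [0, 2]
Layer 2 output: y = 2×0 + 2×2 + 0 = 4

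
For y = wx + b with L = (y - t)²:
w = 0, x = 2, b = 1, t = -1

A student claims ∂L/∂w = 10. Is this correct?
Incorrect

y = (0)(2) + 1 = 1
∂L/∂y = 2(y - t) = 2(1 - -1) = 4
∂y/∂w = x = 2
∂L/∂w = 4 × 2 = 8

Claimed value: 10
Incorrect: The correct gradient is 8.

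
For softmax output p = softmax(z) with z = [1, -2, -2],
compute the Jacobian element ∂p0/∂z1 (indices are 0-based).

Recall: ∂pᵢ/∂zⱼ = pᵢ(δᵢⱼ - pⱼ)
∂p0/∂z1 = -0.04118

p = softmax(z) = [0.9094, 0.04528, 0.04528]
p0 = 0.9094, p1 = 0.04528

∂p0/∂z1 = -p0 × p1 = -0.9094 × 0.04528 = -0.04118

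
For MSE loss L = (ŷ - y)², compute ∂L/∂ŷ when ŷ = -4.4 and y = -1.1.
∂L/∂ŷ = -6.6

∂L/∂ŷ = 2(ŷ - y) = 2(-4.4 - -1.1) = 2(-3.3) = -6.6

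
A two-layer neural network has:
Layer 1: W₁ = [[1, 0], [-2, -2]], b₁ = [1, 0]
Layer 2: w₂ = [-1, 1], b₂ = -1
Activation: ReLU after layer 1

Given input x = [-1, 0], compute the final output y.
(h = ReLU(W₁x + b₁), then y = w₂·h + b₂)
y = 1

Layer 1 pre-activation: z₁ = [0, 2]
After ReLU: h = [0, 2]
Layer 2 output: y = -1×0 + 1×2 + -1 = 1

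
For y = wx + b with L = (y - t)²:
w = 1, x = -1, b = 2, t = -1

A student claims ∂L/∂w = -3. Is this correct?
Incorrect

y = (1)(-1) + 2 = 1
∂L/∂y = 2(y - t) = 2(1 - -1) = 4
∂y/∂w = x = -1
∂L/∂w = 4 × -1 = -4

Claimed value: -3
Incorrect: The correct gradient is -4.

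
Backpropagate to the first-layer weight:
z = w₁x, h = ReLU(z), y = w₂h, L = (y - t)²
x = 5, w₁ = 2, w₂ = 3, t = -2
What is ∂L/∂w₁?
∂L/∂w₁ = 960

Forward pass:
z = w₁x = 2×5 = 10
h = ReLU(10) = 10
y = w₂h = 3×10 = 30

Backward pass:
∂L/∂y = 2(y - t) = 2(30 - -2) = 64
∂y/∂h = w₂ = 3
∂h/∂z = 1 (ReLU derivative)
∂z/∂w₁ = x = 5

∂L/∂w₁ = 64 × 3 × 1 × 5 = 960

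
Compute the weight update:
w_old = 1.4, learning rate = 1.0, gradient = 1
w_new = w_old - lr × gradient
w_new = 0.4

w_new = w - η·∂L/∂w = 1.4 - 1.0×(1) = 1.4 - (1) = 0.4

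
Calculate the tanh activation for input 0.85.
0.6911

tanh(0.85) = (e^(0.85) - e^(-0.85))/(e^(0.85) + e^(-0.85)) = 0.6911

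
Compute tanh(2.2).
0.9757

tanh(2.2) = (e^(2.2) - e^(-2.2))/(e^(2.2) + e^(-2.2)) = 0.9757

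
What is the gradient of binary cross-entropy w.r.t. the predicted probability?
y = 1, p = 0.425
∂L/∂p = -2.353

∂L/∂p = -y/p + (1-y)/(1-p) = -1/0.425 + 0 = -2.353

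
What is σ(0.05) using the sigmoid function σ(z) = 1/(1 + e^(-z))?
0.5125

sigmoid(0.05) = 1/(1 + e^(-0.05)) = 1/(1 + 0.9512) = 0.5125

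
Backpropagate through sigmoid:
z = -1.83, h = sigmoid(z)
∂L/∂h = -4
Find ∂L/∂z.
∂L/∂z = -0.4765

σ(-1.83) = 0.1382
σ'(-1.83) = σ(-1.83)(1 - σ(-1.83)) = 0.1382 × 0.8618 = 0.1191
∂L/∂z = ∂L/∂h · σ'(z) = -4 × 0.1191 = -0.4765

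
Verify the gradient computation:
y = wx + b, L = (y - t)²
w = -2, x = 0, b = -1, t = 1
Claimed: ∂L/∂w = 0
Correct

y = (-2)(0) + -1 = -1
∂L/∂y = 2(y - t) = 2(-1 - 1) = -4
∂y/∂w = x = 0
∂L/∂w = -4 × 0 = 0

Claimed value: 0
Correct: The correct gradient is 0.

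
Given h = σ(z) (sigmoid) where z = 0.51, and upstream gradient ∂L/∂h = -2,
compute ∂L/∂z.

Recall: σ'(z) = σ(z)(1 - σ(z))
∂L/∂z = -0.4688

σ(0.51) = 0.6248
σ'(0.51) = σ(0.51)(1 - σ(0.51)) = 0.6248 × 0.3752 = 0.2344
∂L/∂z = ∂L/∂h · σ'(z) = -2 × 0.2344 = -0.4688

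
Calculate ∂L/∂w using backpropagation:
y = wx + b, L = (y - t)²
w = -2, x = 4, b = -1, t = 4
∂L/∂w = -104

y = wx + b = (-2)(4) + -1 = -9
∂L/∂y = 2(y - t) = 2(-9 - 4) = -26
∂y/∂w = x = 4
∂L/∂w = ∂L/∂y · ∂y/∂w = -26 × 4 = -104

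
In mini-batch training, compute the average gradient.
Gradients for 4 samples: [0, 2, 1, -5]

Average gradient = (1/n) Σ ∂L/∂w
Average gradient = -0.5

Average = (1/4)(0 + 2 + 1 + -5) = -2/4 = -0.5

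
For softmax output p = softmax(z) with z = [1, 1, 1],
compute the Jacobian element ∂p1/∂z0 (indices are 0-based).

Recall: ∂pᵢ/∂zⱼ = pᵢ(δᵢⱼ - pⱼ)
∂p1/∂z0 = -0.1111

p = softmax(z) = [0.3333, 0.3333, 0.3333]
p1 = 0.3333, p0 = 0.3333

∂p1/∂z0 = -p1 × p0 = -0.3333 × 0.3333 = -0.1111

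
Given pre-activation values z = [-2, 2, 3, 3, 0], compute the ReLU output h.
h = [0, 2, 3, 3, 0]

ReLU applied element-wise: max(0,-2)=0, max(0,2)=2, max(0,3)=3, max(0,3)=3, max(0,0)=0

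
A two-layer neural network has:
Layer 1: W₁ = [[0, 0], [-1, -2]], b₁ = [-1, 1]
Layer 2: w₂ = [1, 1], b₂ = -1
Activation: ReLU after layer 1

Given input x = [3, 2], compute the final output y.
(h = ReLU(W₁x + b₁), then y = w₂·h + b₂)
y = -1

Layer 1 pre-activation: z₁ = [-1, -6]
After ReLU: h = [0, 0]
Layer 2 output: y = 1×0 + 1×0 + -1 = -1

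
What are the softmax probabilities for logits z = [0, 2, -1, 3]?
p = [0.0347, 0.2562, 0.0128, 0.6964]

exp(z) = [1, 7.389, 0.3679, 20.09]
Sum = 28.84
p = [0.0347, 0.2562, 0.0128, 0.6964]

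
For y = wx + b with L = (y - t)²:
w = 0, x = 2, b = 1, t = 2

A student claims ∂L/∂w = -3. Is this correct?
Incorrect

y = (0)(2) + 1 = 1
∂L/∂y = 2(y - t) = 2(1 - 2) = -2
∂y/∂w = x = 2
∂L/∂w = -2 × 2 = -4

Claimed value: -3
Incorrect: The correct gradient is -4.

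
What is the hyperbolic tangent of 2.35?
0.982

tanh(2.35) = (e^(2.35) - e^(-2.35))/(e^(2.35) + e^(-2.35)) = 0.982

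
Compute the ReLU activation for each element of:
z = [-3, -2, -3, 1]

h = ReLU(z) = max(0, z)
h = [0, 0, 0, 1]

ReLU applied element-wise: max(0,-3)=0, max(0,-2)=0, max(0,-3)=0, max(0,1)=1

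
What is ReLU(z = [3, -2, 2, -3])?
h = [3, 0, 2, 0]

ReLU applied element-wise: max(0,3)=3, max(0,-2)=0, max(0,2)=2, max(0,-3)=0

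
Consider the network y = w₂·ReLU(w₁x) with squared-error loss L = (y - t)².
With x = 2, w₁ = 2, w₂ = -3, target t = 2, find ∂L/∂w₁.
∂L/∂w₁ = 168

Forward pass:
z = w₁x = 2×2 = 4
h = ReLU(4) = 4
y = w₂h = -3×4 = -12

Backward pass:
∂L/∂y = 2(y - t) = 2(-12 - 2) = -28
∂y/∂h = w₂ = -3
∂h/∂z = 1 (ReLU derivative)
∂z/∂w₁ = x = 2

∂L/∂w₁ = -28 × -3 × 1 × 2 = 168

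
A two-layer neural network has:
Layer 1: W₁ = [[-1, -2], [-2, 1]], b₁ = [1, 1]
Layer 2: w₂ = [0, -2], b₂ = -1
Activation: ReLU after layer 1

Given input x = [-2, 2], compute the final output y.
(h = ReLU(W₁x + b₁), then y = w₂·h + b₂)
y = -15

Layer 1 pre-activation: z₁ = [-1, 7]
After ReLU: h = [0, 7]
Layer 2 output: y = 0×0 + -2×7 + -1 = -15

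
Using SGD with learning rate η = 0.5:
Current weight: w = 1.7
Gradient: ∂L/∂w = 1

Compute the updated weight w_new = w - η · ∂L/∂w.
w_new = 1.2

w_new = w - η·∂L/∂w = 1.7 - 0.5×(1) = 1.7 - (0.5) = 1.2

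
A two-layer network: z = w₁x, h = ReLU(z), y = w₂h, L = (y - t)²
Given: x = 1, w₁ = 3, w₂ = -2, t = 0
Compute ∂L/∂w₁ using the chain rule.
∂L/∂w₁ = 24

Forward pass:
z = w₁x = 3×1 = 3
h = ReLU(3) = 3
y = w₂h = -2×3 = -6

Backward pass:
∂L/∂y = 2(y - t) = 2(-6 - 0) = -12
∂y/∂h = w₂ = -2
∂h/∂z = 1 (ReLU derivative)
∂z/∂w₁ = x = 1

∂L/∂w₁ = -12 × -2 × 1 × 1 = 24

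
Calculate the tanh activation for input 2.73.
0.9915

tanh(2.73) = (e^(2.73) - e^(-2.73))/(e^(2.73) + e^(-2.73)) = 0.9915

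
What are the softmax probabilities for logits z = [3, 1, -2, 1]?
p = [0.7828, 0.1059, 0.0053, 0.1059]

exp(z) = [20.09, 2.718, 0.1353, 2.718]
Sum = 25.66
p = [0.7828, 0.1059, 0.0053, 0.1059]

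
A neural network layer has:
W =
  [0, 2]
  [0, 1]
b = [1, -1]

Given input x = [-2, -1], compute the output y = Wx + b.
y = [-1, -2]

Wx = [0×-2 + 2×-1, 0×-2 + 1×-1]
   = [-2, -1]
y = Wx + b = [-2 + 1, -1 + -1] = [-1, -2]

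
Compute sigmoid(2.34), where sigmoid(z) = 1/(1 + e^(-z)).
0.9121

sigmoid(2.34) = 1/(1 + e^(-2.34)) = 1/(1 + 0.09633) = 0.9121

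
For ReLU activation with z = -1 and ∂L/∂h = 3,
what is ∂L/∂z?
∂L/∂z = 0

h = ReLU(-1) = 0
Since z < 0: ∂h/∂z = 0
∂L/∂z = ∂L/∂h · ∂h/∂z = 3 × 0 = 0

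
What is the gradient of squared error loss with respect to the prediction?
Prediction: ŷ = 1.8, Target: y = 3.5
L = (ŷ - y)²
∂L/∂ŷ = -3.4

∂L/∂ŷ = 2(ŷ - y) = 2(1.8 - 3.5) = 2(-1.7) = -3.4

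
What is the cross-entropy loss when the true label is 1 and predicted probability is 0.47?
L = 0.755

L = -1·log(0.47) - 0·log(0.53) = -log(0.47) = 0.755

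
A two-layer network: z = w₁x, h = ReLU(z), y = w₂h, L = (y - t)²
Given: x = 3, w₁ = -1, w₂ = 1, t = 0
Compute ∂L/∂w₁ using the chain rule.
∂L/∂w₁ = 0

Forward pass:
z = w₁x = -1×3 = -3
h = ReLU(-3) = 0
y = w₂h = 1×0 = 0

Backward pass:
∂L/∂y = 2(y - t) = 2(0 - 0) = 0
∂y/∂h = w₂ = 1
∂h/∂z = 0 (ReLU derivative)
∂z/∂w₁ = x = 3

∂L/∂w₁ = 0 × 1 × 0 × 3 = 0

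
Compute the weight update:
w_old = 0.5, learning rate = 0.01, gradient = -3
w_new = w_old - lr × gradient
w_new = 0.53

w_new = w - η·∂L/∂w = 0.5 - 0.01×(-3) = 0.5 - (-0.03) = 0.53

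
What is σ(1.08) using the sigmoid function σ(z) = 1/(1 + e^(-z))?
0.7465

sigmoid(1.08) = 1/(1 + e^(-1.08)) = 1/(1 + 0.3396) = 0.7465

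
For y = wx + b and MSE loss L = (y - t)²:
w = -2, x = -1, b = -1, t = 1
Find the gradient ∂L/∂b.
∂L/∂b = 0

y = wx + b = (-2)(-1) + -1 = 1
∂L/∂y = 2(y - t) = 2(1 - 1) = 0
∂y/∂b = 1
∂L/∂b = ∂L/∂y · ∂y/∂b = 0 × 1 = 0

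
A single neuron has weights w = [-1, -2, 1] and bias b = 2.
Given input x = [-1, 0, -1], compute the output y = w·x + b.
y = 2

y = (-1)(-1) + (-2)(0) + (1)(-1) + 2 = 2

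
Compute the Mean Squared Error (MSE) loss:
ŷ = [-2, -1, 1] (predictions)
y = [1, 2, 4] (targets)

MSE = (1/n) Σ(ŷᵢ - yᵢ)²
MSE = 9

MSE = (1/3)((-2-1)² + (-1-2)² + (1-4)²) = (1/3)(9 + 9 + 9) = 9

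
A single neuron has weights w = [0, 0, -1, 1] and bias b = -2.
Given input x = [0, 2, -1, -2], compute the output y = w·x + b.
y = -3

y = (0)(0) + (0)(2) + (-1)(-1) + (1)(-2) + -2 = -3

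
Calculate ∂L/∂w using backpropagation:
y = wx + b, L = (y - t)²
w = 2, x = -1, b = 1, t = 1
∂L/∂w = 4

y = wx + b = (2)(-1) + 1 = -1
∂L/∂y = 2(y - t) = 2(-1 - 1) = -4
∂y/∂w = x = -1
∂L/∂w = ∂L/∂y · ∂y/∂w = -4 × -1 = 4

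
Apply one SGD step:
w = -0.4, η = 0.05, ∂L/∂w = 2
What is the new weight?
w_new = -0.5

w_new = w - η·∂L/∂w = -0.4 - 0.05×(2) = -0.4 - (0.1) = -0.5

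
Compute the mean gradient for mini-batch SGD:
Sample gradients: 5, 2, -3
Average gradient = 1.333

Average = (1/3)(5 + 2 + -3) = 4/3 = 1.333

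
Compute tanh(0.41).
0.3885

tanh(0.41) = (e^(0.41) - e^(-0.41))/(e^(0.41) + e^(-0.41)) = 0.3885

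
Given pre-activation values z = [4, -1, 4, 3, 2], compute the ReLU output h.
h = [4, 0, 4, 3, 2]

ReLU applied element-wise: max(0,4)=4, max(0,-1)=0, max(0,4)=4, max(0,3)=3, max(0,2)=2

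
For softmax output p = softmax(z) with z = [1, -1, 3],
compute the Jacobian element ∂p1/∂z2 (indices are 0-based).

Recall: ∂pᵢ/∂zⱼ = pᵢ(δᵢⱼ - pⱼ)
∂p1/∂z2 = -0.01376

p = softmax(z) = [0.1173, 0.01588, 0.8668]
p1 = 0.01588, p2 = 0.8668

∂p1/∂z2 = -p1 × p2 = -0.01588 × 0.8668 = -0.01376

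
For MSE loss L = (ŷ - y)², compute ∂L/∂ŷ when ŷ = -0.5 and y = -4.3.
∂L/∂ŷ = 7.6

∂L/∂ŷ = 2(ŷ - y) = 2(-0.5 - -4.3) = 2(3.8) = 7.6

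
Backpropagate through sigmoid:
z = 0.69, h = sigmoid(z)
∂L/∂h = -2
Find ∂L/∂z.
∂L/∂z = -0.4449

σ(0.69) = 0.666
σ'(0.69) = σ(0.69)(1 - σ(0.69)) = 0.666 × 0.334 = 0.2225
∂L/∂z = ∂L/∂h · σ'(z) = -2 × 0.2225 = -0.4449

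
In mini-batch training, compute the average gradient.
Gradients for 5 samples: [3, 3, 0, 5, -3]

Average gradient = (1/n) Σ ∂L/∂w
Average gradient = 1.6

Average = (1/5)(3 + 3 + 0 + 5 + -3) = 8/5 = 1.6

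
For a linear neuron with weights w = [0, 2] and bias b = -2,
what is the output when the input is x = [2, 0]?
y = -2

y = (0)(2) + (2)(0) + -2 = -2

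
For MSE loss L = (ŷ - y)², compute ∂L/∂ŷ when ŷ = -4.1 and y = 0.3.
∂L/∂ŷ = -8.8

∂L/∂ŷ = 2(ŷ - y) = 2(-4.1 - 0.3) = 2(-4.4) = -8.8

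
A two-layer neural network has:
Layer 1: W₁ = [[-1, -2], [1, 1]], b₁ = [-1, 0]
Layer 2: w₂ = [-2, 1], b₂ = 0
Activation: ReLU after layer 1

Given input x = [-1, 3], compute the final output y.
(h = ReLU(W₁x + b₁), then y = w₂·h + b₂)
y = 2

Layer 1 pre-activation: z₁ = [-6, 2]
After ReLU: h = [0, 2]
Layer 2 output: y = -2×0 + 1×2 + 0 = 2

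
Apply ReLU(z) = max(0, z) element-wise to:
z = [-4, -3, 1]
h = [0, 0, 1]

ReLU applied element-wise: max(0,-4)=0, max(0,-3)=0, max(0,1)=1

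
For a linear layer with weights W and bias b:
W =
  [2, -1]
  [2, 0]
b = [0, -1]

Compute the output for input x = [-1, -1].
y = [-1, -3]

Wx = [2×-1 + -1×-1, 2×-1 + 0×-1]
   = [-1, -2]
y = Wx + b = [-1 + 0, -2 + -1] = [-1, -3]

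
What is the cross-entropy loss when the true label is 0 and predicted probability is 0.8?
L = 1.609

L = -0·log(0.8) - 1·log(0.2) = -log(0.2) = 1.609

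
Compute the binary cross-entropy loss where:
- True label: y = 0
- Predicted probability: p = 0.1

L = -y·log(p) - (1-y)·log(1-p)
L = 0.1054

L = -0·log(0.1) - 1·log(0.9) = -log(0.9) = 0.1054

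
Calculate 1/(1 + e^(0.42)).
0.3965

sigmoid(-0.42) = 1/(1 + e^(0.42)) = 1/(1 + 1.522) = 0.3965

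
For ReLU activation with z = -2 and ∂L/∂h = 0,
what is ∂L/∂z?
∂L/∂z = 0

h = ReLU(-2) = 0
Since z < 0: ∂h/∂z = 0
∂L/∂z = ∂L/∂h · ∂h/∂z = 0 × 0 = 0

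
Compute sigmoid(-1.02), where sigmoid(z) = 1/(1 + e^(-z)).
0.265

sigmoid(-1.02) = 1/(1 + e^(1.02)) = 1/(1 + 2.773) = 0.265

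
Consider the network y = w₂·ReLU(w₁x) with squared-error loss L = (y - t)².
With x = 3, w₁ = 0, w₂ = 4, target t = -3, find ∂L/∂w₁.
∂L/∂w₁ = 0

Forward pass:
z = w₁x = 0×3 = 0
h = ReLU(0) = 0
y = w₂h = 4×0 = 0

Backward pass:
∂L/∂y = 2(y - t) = 2(0 - -3) = 6
∂y/∂h = w₂ = 4
∂h/∂z = 0 (ReLU derivative)
∂z/∂w₁ = x = 3

∂L/∂w₁ = 6 × 4 × 0 × 3 = 0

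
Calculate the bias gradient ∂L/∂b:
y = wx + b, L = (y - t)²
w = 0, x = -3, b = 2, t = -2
∂L/∂b = 8

y = wx + b = (0)(-3) + 2 = 2
∂L/∂y = 2(y - t) = 2(2 - -2) = 8
∂y/∂b = 1
∂L/∂b = ∂L/∂y · ∂y/∂b = 8 × 1 = 8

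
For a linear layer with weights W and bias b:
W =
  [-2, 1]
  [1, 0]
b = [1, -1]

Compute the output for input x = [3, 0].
y = [-5, 2]

Wx = [-2×3 + 1×0, 1×3 + 0×0]
   = [-6, 3]
y = Wx + b = [-6 + 1, 3 + -1] = [-5, 2]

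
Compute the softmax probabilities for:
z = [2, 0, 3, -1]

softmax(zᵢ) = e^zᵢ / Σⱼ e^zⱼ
p = [0.2562, 0.0347, 0.6964, 0.0128]

exp(z) = [7.389, 1, 20.09, 0.3679]
Sum = 28.84
p = [0.2562, 0.0347, 0.6964, 0.0128]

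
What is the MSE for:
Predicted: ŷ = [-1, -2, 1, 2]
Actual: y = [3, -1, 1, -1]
MSE = 6.5

MSE = (1/4)((-1-3)² + (-2--1)² + (1-1)² + (2--1)²) = (1/4)(16 + 1 + 0 + 9) = 6.5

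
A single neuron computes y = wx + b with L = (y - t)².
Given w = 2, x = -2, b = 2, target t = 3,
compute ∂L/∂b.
∂L/∂b = -10

y = wx + b = (2)(-2) + 2 = -2
∂L/∂y = 2(y - t) = 2(-2 - 3) = -10
∂y/∂b = 1
∂L/∂b = ∂L/∂y · ∂y/∂b = -10 × 1 = -10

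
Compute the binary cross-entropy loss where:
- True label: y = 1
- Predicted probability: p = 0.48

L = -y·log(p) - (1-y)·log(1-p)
L = 0.734

L = -1·log(0.48) - 0·log(0.52) = -log(0.48) = 0.734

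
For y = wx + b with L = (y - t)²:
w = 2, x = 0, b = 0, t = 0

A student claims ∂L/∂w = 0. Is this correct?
Correct

y = (2)(0) + 0 = 0
∂L/∂y = 2(y - t) = 2(0 - 0) = 0
∂y/∂w = x = 0
∂L/∂w = 0 × 0 = 0

Claimed value: 0
Correct: The correct gradient is 0.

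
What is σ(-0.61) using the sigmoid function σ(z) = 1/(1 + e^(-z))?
0.3521

sigmoid(-0.61) = 1/(1 + e^(0.61)) = 1/(1 + 1.84) = 0.3521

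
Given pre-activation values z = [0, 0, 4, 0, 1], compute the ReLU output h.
h = [0, 0, 4, 0, 1]

ReLU applied element-wise: max(0,0)=0, max(0,0)=0, max(0,4)=4, max(0,0)=0, max(0,1)=1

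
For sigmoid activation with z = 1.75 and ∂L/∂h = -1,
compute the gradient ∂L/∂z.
∂L/∂z = -0.1261

σ(1.75) = 0.852
σ'(1.75) = σ(1.75)(1 - σ(1.75)) = 0.852 × 0.148 = 0.1261
∂L/∂z = ∂L/∂h · σ'(z) = -1 × 0.1261 = -0.1261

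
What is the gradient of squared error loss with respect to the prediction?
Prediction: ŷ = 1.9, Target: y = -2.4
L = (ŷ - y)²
∂L/∂ŷ = 8.6

∂L/∂ŷ = 2(ŷ - y) = 2(1.9 - -2.4) = 2(4.3) = 8.6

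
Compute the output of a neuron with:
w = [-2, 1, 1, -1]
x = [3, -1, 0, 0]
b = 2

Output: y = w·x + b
y = -5

y = (-2)(3) + (1)(-1) + (1)(0) + (-1)(0) + 2 = -5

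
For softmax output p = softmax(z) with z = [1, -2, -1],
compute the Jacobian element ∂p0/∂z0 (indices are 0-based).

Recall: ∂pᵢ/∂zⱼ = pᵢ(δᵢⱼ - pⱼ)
∂p0/∂z0 = 0.1318

p = softmax(z) = [0.8438, 0.04201, 0.1142]
p0 = 0.8438

∂p0/∂z0 = p0(1 - p0) = 0.8438 × (1 - 0.8438) = 0.1318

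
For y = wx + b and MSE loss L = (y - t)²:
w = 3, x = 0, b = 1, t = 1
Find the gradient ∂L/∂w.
∂L/∂w = 0

y = wx + b = (3)(0) + 1 = 1
∂L/∂y = 2(y - t) = 2(1 - 1) = 0
∂y/∂w = x = 0
∂L/∂w = ∂L/∂y · ∂y/∂w = 0 × 0 = 0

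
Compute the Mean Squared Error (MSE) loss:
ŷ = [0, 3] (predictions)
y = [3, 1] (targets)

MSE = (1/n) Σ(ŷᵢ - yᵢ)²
MSE = 6.5

MSE = (1/2)((0-3)² + (3-1)²) = (1/2)(9 + 4) = 6.5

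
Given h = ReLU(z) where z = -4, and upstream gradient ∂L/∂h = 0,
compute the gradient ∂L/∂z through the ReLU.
∂L/∂z = 0

h = ReLU(-4) = 0
Since z < 0: ∂h/∂z = 0
∂L/∂z = ∂L/∂h · ∂h/∂z = 0 × 0 = 0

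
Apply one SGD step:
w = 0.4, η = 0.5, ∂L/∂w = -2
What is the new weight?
w_new = 1.4

w_new = w - η·∂L/∂w = 0.4 - 0.5×(-2) = 0.4 - (-1) = 1.4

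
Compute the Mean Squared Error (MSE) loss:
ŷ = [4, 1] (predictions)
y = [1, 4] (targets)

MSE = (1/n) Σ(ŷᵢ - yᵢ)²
MSE = 9

MSE = (1/2)((4-1)² + (1-4)²) = (1/2)(9 + 9) = 9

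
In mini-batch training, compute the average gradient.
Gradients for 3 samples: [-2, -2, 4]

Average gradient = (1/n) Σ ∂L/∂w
Average gradient = 0

Average = (1/3)(-2 + -2 + 4) = 0/3 = 0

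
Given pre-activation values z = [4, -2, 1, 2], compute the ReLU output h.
h = [4, 0, 1, 2]

ReLU applied element-wise: max(0,4)=4, max(0,-2)=0, max(0,1)=1, max(0,2)=2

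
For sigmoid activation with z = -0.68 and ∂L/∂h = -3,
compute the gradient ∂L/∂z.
∂L/∂z = -0.6696

σ(-0.68) = 0.3363
σ'(-0.68) = σ(-0.68)(1 - σ(-0.68)) = 0.3363 × 0.6637 = 0.2232
∂L/∂z = ∂L/∂h · σ'(z) = -3 × 0.2232 = -0.6696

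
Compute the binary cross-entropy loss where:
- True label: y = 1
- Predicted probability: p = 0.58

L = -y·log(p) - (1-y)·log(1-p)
L = 0.5447

L = -1·log(0.58) - 0·log(0.42) = -log(0.58) = 0.5447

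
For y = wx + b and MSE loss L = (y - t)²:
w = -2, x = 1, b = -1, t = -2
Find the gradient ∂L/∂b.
∂L/∂b = -2

y = wx + b = (-2)(1) + -1 = -3
∂L/∂y = 2(y - t) = 2(-3 - -2) = -2
∂y/∂b = 1
∂L/∂b = ∂L/∂y · ∂y/∂b = -2 × 1 = -2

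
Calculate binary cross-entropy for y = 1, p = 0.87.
L = 0.1393

L = -1·log(0.87) - 0·log(0.13) = -log(0.87) = 0.1393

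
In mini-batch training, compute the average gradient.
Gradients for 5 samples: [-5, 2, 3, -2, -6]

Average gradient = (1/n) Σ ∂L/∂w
Average gradient = -1.6

Average = (1/5)(-5 + 2 + 3 + -2 + -6) = -8/5 = -1.6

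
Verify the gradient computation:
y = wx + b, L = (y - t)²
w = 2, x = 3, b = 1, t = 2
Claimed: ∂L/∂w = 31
Incorrect

y = (2)(3) + 1 = 7
∂L/∂y = 2(y - t) = 2(7 - 2) = 10
∂y/∂w = x = 3
∂L/∂w = 10 × 3 = 30

Claimed value: 31
Incorrect: The correct gradient is 30.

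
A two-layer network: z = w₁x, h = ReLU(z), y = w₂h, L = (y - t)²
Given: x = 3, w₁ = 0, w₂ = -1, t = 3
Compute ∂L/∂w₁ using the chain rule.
∂L/∂w₁ = 0

Forward pass:
z = w₁x = 0×3 = 0
h = ReLU(0) = 0
y = w₂h = -1×0 = 0

Backward pass:
∂L/∂y = 2(y - t) = 2(0 - 3) = -6
∂y/∂h = w₂ = -1
∂h/∂z = 0 (ReLU derivative)
∂z/∂w₁ = x = 3

∂L/∂w₁ = -6 × -1 × 0 × 3 = 0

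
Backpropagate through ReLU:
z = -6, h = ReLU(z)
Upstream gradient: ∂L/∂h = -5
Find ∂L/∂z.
∂L/∂z = 0

h = ReLU(-6) = 0
Since z < 0: ∂h/∂z = 0
∂L/∂z = ∂L/∂h · ∂h/∂z = -5 × 0 = 0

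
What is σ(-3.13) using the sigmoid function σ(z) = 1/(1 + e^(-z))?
0.04189

sigmoid(-3.13) = 1/(1 + e^(3.13)) = 1/(1 + 22.87) = 0.04189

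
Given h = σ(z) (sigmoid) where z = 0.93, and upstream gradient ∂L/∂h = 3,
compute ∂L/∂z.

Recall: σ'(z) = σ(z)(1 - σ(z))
∂L/∂z = 0.6086

σ(0.93) = 0.7171
σ'(0.93) = σ(0.93)(1 - σ(0.93)) = 0.7171 × 0.2829 = 0.2029
∂L/∂z = ∂L/∂h · σ'(z) = 3 × 0.2029 = 0.6086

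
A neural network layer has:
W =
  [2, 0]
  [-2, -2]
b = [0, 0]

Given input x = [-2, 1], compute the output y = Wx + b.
y = [-4, 2]

Wx = [2×-2 + 0×1, -2×-2 + -2×1]
   = [-4, 2]
y = Wx + b = [-4 + 0, 2 + 0] = [-4, 2]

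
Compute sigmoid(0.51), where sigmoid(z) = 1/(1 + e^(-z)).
0.6248

sigmoid(0.51) = 1/(1 + e^(-0.51)) = 1/(1 + 0.6005) = 0.6248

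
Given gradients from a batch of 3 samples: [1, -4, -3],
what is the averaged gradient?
Average gradient = -2

Average = (1/3)(1 + -4 + -3) = -6/3 = -2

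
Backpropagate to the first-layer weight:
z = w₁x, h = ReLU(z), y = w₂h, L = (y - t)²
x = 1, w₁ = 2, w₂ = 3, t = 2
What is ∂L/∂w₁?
∂L/∂w₁ = 24

Forward pass:
z = w₁x = 2×1 = 2
h = ReLU(2) = 2
y = w₂h = 3×2 = 6

Backward pass:
∂L/∂y = 2(y - t) = 2(6 - 2) = 8
∂y/∂h = w₂ = 3
∂h/∂z = 1 (ReLU derivative)
∂z/∂w₁ = x = 1

∂L/∂w₁ = 8 × 3 × 1 × 1 = 24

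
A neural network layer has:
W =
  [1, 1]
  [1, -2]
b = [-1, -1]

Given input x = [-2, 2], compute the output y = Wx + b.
y = [-1, -7]

Wx = [1×-2 + 1×2, 1×-2 + -2×2]
   = [0, -6]
y = Wx + b = [0 + -1, -6 + -1] = [-1, -7]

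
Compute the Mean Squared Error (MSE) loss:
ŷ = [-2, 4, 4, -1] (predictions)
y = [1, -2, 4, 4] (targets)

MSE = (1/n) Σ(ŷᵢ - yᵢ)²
MSE = 17.5

MSE = (1/4)((-2-1)² + (4--2)² + (4-4)² + (-1-4)²) = (1/4)(9 + 36 + 0 + 25) = 17.5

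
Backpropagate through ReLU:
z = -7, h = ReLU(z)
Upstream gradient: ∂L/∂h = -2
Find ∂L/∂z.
∂L/∂z = 0

h = ReLU(-7) = 0
Since z < 0: ∂h/∂z = 0
∂L/∂z = ∂L/∂h · ∂h/∂z = -2 × 0 = 0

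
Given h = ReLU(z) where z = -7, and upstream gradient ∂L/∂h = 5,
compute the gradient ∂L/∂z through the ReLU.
∂L/∂z = 0

h = ReLU(-7) = 0
Since z < 0: ∂h/∂z = 0
∂L/∂z = ∂L/∂h · ∂h/∂z = 5 × 0 = 0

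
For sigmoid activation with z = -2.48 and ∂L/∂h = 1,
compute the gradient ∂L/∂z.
∂L/∂z = 0.0713

σ(-2.48) = 0.07727
σ'(-2.48) = σ(-2.48)(1 - σ(-2.48)) = 0.07727 × 0.9227 = 0.0713
∂L/∂z = ∂L/∂h · σ'(z) = 1 × 0.0713 = 0.0713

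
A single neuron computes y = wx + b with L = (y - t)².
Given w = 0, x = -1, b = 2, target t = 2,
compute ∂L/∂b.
∂L/∂b = 0

y = wx + b = (0)(-1) + 2 = 2
∂L/∂y = 2(y - t) = 2(2 - 2) = 0
∂y/∂b = 1
∂L/∂b = ∂L/∂y · ∂y/∂b = 0 × 1 = 0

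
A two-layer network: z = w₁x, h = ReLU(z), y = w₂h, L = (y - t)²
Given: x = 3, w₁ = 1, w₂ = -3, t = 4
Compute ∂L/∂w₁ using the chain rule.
∂L/∂w₁ = 234

Forward pass:
z = w₁x = 1×3 = 3
h = ReLU(3) = 3
y = w₂h = -3×3 = -9

Backward pass:
∂L/∂y = 2(y - t) = 2(-9 - 4) = -26
∂y/∂h = w₂ = -3
∂h/∂z = 1 (ReLU derivative)
∂z/∂w₁ = x = 3

∂L/∂w₁ = -26 × -3 × 1 × 3 = 234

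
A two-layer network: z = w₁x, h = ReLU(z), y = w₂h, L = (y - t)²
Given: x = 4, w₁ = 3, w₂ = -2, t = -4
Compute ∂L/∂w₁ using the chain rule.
∂L/∂w₁ = 320

Forward pass:
z = w₁x = 3×4 = 12
h = ReLU(12) = 12
y = w₂h = -2×12 = -24

Backward pass:
∂L/∂y = 2(y - t) = 2(-24 - -4) = -40
∂y/∂h = w₂ = -2
∂h/∂z = 1 (ReLU derivative)
∂z/∂w₁ = x = 4

∂L/∂w₁ = -40 × -2 × 1 × 4 = 320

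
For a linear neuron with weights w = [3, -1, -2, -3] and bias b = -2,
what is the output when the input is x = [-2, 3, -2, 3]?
y = -16

y = (3)(-2) + (-1)(3) + (-2)(-2) + (-3)(3) + -2 = -16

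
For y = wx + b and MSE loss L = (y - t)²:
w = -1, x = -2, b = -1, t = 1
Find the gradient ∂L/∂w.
∂L/∂w = 0

y = wx + b = (-1)(-2) + -1 = 1
∂L/∂y = 2(y - t) = 2(1 - 1) = 0
∂y/∂w = x = -2
∂L/∂w = ∂L/∂y · ∂y/∂w = 0 × -2 = 0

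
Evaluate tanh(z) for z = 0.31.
0.3004

tanh(0.31) = (e^(0.31) - e^(-0.31))/(e^(0.31) + e^(-0.31)) = 0.3004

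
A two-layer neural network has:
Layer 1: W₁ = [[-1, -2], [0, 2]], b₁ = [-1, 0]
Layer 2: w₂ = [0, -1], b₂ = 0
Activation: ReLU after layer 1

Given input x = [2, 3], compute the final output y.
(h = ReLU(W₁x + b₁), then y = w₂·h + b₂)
y = -6

Layer 1 pre-activation: z₁ = [-9, 6]
After ReLU: h = [0, 6]
Layer 2 output: y = 0×0 + -1×6 + 0 = -6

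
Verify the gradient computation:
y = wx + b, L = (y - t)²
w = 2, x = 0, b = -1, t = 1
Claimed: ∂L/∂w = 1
Incorrect

y = (2)(0) + -1 = -1
∂L/∂y = 2(y - t) = 2(-1 - 1) = -4
∂y/∂w = x = 0
∂L/∂w = -4 × 0 = 0

Claimed value: 1
Incorrect: The correct gradient is 0.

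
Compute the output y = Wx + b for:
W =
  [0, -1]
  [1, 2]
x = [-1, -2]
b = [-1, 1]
y = [1, -4]

Wx = [0×-1 + -1×-2, 1×-1 + 2×-2]
   = [2, -5]
y = Wx + b = [2 + -1, -5 + 1] = [1, -4]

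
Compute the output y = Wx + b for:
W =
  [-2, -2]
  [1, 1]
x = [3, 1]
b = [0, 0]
y = [-8, 4]

Wx = [-2×3 + -2×1, 1×3 + 1×1]
   = [-8, 4]
y = Wx + b = [-8 + 0, 4 + 0] = [-8, 4]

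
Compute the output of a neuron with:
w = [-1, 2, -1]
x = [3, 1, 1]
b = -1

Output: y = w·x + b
y = -3

y = (-1)(3) + (2)(1) + (-1)(1) + -1 = -3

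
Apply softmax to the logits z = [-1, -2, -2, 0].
p = [0.2245, 0.0826, 0.0826, 0.6103]

exp(z) = [0.3679, 0.1353, 0.1353, 1]
Sum = 1.639
p = [0.2245, 0.0826, 0.0826, 0.6103]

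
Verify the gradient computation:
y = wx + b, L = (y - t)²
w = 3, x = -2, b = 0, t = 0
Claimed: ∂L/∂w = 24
Correct

y = (3)(-2) + 0 = -6
∂L/∂y = 2(y - t) = 2(-6 - 0) = -12
∂y/∂w = x = -2
∂L/∂w = -12 × -2 = 24

Claimed value: 24
Correct: The correct gradient is 24.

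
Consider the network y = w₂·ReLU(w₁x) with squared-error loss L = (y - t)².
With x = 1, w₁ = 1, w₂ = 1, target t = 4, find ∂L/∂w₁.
∂L/∂w₁ = -6

Forward pass:
z = w₁x = 1×1 = 1
h = ReLU(1) = 1
y = w₂h = 1×1 = 1

Backward pass:
∂L/∂y = 2(y - t) = 2(1 - 4) = -6
∂y/∂h = w₂ = 1
∂h/∂z = 1 (ReLU derivative)
∂z/∂w₁ = x = 1

∂L/∂w₁ = -6 × 1 × 1 × 1 = -6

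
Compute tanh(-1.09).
-0.7969

tanh(-1.09) = (e^(-1.09) - e^(1.09))/(e^(-1.09) + e^(1.09)) = -0.7969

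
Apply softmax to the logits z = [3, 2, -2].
p = [0.7275, 0.2676, 0.0049]

exp(z) = [20.09, 7.389, 0.1353]
Sum = 27.61
p = [0.7275, 0.2676, 0.0049]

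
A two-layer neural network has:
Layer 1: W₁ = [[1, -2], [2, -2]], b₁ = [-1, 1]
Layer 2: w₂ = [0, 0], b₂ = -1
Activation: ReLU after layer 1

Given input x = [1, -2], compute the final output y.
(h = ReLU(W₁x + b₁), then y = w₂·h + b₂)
y = -1

Layer 1 pre-activation: z₁ = [4, 7]
After ReLU: h = [4, 7]
Layer 2 output: y = 0×4 + 0×7 + -1 = -1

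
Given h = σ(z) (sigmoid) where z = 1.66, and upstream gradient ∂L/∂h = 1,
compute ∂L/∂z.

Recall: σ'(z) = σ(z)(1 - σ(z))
∂L/∂z = 0.1342

σ(1.66) = 0.8402
σ'(1.66) = σ(1.66)(1 - σ(1.66)) = 0.8402 × 0.1598 = 0.1342
∂L/∂z = ∂L/∂h · σ'(z) = 1 × 0.1342 = 0.1342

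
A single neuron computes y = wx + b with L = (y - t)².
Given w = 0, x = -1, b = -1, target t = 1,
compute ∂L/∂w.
∂L/∂w = 4

y = wx + b = (0)(-1) + -1 = -1
∂L/∂y = 2(y - t) = 2(-1 - 1) = -4
∂y/∂w = x = -1
∂L/∂w = ∂L/∂y · ∂y/∂w = -4 × -1 = 4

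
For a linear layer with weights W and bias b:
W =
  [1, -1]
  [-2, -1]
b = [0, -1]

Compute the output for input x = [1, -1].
y = [2, -2]

Wx = [1×1 + -1×-1, -2×1 + -1×-1]
   = [2, -1]
y = Wx + b = [2 + 0, -1 + -1] = [2, -2]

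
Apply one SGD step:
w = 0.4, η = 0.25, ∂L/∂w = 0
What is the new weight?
w_new = 0.4

w_new = w - η·∂L/∂w = 0.4 - 0.25×(0) = 0.4 - (0) = 0.4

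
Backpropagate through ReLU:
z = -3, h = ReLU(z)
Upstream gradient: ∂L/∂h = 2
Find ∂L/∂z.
∂L/∂z = 0

h = ReLU(-3) = 0
Since z < 0: ∂h/∂z = 0
∂L/∂z = ∂L/∂h · ∂h/∂z = 2 × 0 = 0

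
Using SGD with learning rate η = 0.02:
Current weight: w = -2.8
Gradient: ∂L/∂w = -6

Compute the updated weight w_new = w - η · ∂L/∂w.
w_new = -2.68

w_new = w - η·∂L/∂w = -2.8 - 0.02×(-6) = -2.8 - (-0.12) = -2.68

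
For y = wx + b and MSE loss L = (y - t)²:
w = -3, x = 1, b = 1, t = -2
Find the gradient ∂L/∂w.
∂L/∂w = 0

y = wx + b = (-3)(1) + 1 = -2
∂L/∂y = 2(y - t) = 2(-2 - -2) = 0
∂y/∂w = x = 1
∂L/∂w = ∂L/∂y · ∂y/∂w = 0 × 1 = 0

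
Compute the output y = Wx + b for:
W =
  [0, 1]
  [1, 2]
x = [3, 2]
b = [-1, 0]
y = [1, 7]

Wx = [0×3 + 1×2, 1×3 + 2×2]
   = [2, 7]
y = Wx + b = [2 + -1, 7 + 0] = [1, 7]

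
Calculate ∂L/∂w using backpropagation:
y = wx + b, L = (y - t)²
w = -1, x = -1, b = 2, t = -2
∂L/∂w = -10

y = wx + b = (-1)(-1) + 2 = 3
∂L/∂y = 2(y - t) = 2(3 - -2) = 10
∂y/∂w = x = -1
∂L/∂w = ∂L/∂y · ∂y/∂w = 10 × -1 = -10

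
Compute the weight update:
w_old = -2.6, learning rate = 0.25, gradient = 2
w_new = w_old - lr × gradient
w_new = -3.1

w_new = w - η·∂L/∂w = -2.6 - 0.25×(2) = -2.6 - (0.5) = -3.1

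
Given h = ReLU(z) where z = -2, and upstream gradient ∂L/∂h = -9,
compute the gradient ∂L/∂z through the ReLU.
∂L/∂z = 0

h = ReLU(-2) = 0
Since z < 0: ∂h/∂z = 0
∂L/∂z = ∂L/∂h · ∂h/∂z = -9 × 0 = 0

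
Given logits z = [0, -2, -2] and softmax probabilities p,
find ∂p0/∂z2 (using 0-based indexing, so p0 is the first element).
∂p0/∂z2 = -0.08382

p = softmax(z) = [0.787, 0.1065, 0.1065]
p0 = 0.787, p2 = 0.1065

∂p0/∂z2 = -p0 × p2 = -0.787 × 0.1065 = -0.08382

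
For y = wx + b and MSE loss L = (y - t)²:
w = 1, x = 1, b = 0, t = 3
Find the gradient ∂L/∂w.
∂L/∂w = -4

y = wx + b = (1)(1) + 0 = 1
∂L/∂y = 2(y - t) = 2(1 - 3) = -4
∂y/∂w = x = 1
∂L/∂w = ∂L/∂y · ∂y/∂w = -4 × 1 = -4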